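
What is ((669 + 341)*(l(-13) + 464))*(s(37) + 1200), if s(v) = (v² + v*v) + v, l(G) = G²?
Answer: 2541336750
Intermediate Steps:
s(v) = v + 2*v² (s(v) = (v² + v²) + v = 2*v² + v = v + 2*v²)
((669 + 341)*(l(-13) + 464))*(s(37) + 1200) = ((669 + 341)*((-13)² + 464))*(37*(1 + 2*37) + 1200) = (1010*(169 + 464))*(37*(1 + 74) + 1200) = (1010*633)*(37*75 + 1200) = 639330*(2775 + 1200) = 639330*3975 = 2541336750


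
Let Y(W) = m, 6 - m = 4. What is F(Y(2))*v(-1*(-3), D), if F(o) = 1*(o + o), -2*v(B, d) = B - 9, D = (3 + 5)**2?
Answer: 12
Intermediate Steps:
D = 64 (D = 8**2 = 64)
m = 2 (m = 6 - 1*4 = 6 - 4 = 2)
v(B, d) = 9/2 - B/2 (v(B, d) = -(B - 9)/2 = -(-9 + B)/2 = 9/2 - B/2)
Y(W) = 2
F(o) = 2*o (F(o) = 1*(2*o) = 2*o)
F(Y(2))*v(-1*(-3), D) = (2*2)*(9/2 - (-1)*(-3)/2) = 4*(9/2 - 1/2*3) = 4*(9/2 - 3/2) = 4*3 = 12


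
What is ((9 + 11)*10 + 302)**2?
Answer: 252004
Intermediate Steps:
((9 + 11)*10 + 302)**2 = (20*10 + 302)**2 = (200 + 302)**2 = 502**2 = 252004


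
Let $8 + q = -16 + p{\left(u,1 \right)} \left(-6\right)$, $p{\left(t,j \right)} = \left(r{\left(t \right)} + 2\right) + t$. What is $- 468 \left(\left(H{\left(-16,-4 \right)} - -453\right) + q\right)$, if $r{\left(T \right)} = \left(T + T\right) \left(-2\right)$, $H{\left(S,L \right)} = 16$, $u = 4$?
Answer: $-236340$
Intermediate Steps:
$r{\left(T \right)} = - 4 T$ ($r{\left(T \right)} = 2 T \left(-2\right) = - 4 T$)
$p{\left(t,j \right)} = 2 - 3 t$ ($p{\left(t,j \right)} = \left(- 4 t + 2\right) + t = \left(2 - 4 t\right) + t = 2 - 3 t$)
$q = 36$ ($q = -8 - \left(16 - \left(2 - 12\right) \left(-6\right)\right) = -8 - -44 = -8 + \left(-16 + 60\right) = -8 + 44 = 36$)
$- 468 \left(\left(H{\left(-16,-4 \right)} - -453\right) + q\right) = - 468 \left(\left(16 - -453\right) + 36\right) = - 468 \left(\left(16 + 453\right) + 36\right) = - 468 \left(469 + 36\right) = \left(-468\right) 505 = -236340$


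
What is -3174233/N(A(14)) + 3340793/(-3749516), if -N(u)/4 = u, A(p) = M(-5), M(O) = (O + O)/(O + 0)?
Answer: 2975452673721/7499032 ≈ 3.9678e+5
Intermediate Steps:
M(O) = 2 (M(O) = (2*O)/O = 2)
A(p) = 2
N(u) = -4*u
-3174233/N(A(14)) + 3340793/(-3749516) = -3174233/((-4*2)) + 3340793/(-3749516) = -3174233/(-8) + 3340793*(-1/3749516) = -3174233*(-⅛) - 3340793/3749516 = 3174233/8 - 3340793/3749516 = 2975452673721/7499032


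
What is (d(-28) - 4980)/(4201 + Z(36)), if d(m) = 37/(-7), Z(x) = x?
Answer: -34897/29659 ≈ -1.1766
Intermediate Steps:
d(m) = -37/7 (d(m) = 37*(-1/7) = -37/7)
(d(-28) - 4980)/(4201 + Z(36)) = (-37/7 - 4980)/(4201 + 36) = -34897/7/4237 = -34897/7*1/4237 = -34897/29659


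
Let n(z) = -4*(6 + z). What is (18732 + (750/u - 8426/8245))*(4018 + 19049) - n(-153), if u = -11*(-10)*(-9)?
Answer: 3562247365803/8245 ≈ 4.3205e+8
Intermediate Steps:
u = -990 (u = 110*(-9) = -990)
n(z) = -24 - 4*z
(18732 + (750/u - 8426/8245))*(4018 + 19049) - n(-153) = (18732 + (750/(-990) - 8426/8245))*(4018 + 19049) - (-24 - 4*(-153)) = (18732 + (750*(-1/990) - 8426*1/8245))*23067 - (-24 + 612) = (18732 + (-25/33 - 8426/8245))*23067 - 1*588 = (18732 - 484183/272085)*23067 - 588 = (5096212037/272085)*23067 - 588 = 3562252213863/8245 - 588 = 3562247365803/8245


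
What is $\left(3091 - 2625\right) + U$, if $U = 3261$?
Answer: $3727$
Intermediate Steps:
$\left(3091 - 2625\right) + U = \left(3091 - 2625\right) + 3261 = 466 + 3261 = 3727$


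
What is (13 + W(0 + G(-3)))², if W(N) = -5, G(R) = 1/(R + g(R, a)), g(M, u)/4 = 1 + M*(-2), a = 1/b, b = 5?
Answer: 64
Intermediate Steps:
a = ⅕ (a = 1/5 = ⅕ ≈ 0.20000)
g(M, u) = 4 - 8*M (g(M, u) = 4*(1 + M*(-2)) = 4*(1 - 2*M) = 4 - 8*M)
G(R) = 1/(4 - 7*R) (G(R) = 1/(R + (4 - 8*R)) = 1/(4 - 7*R))
(13 + W(0 + G(-3)))² = (13 - 5)² = 8² = 64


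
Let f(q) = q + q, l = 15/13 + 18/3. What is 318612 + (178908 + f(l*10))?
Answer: 6469620/13 ≈ 4.9766e+5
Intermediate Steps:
l = 93/13 (l = 15*(1/13) + 18*(⅓) = 15/13 + 6 = 93/13 ≈ 7.1538)
f(q) = 2*q
318612 + (178908 + f(l*10)) = 318612 + (178908 + 2*((93/13)*10)) = 318612 + (178908 + 2*(930/13)) = 318612 + (178908 + 1860/13) = 318612 + 2327664/13 = 6469620/13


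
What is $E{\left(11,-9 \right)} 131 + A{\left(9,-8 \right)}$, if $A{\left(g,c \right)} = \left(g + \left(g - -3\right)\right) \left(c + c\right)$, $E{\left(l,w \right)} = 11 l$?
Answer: $15515$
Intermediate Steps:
$A{\left(g,c \right)} = 2 c \left(3 + 2 g\right)$ ($A{\left(g,c \right)} = \left(g + \left(g + 3\right)\right) 2 c = \left(g + \left(3 + g\right)\right) 2 c = \left(3 + 2 g\right) 2 c = 2 c \left(3 + 2 g\right)$)
$E{\left(11,-9 \right)} 131 + A{\left(9,-8 \right)} = 11 \cdot 11 \cdot 131 + 2 \left(-8\right) \left(3 + 2 \cdot 9\right) = 121 \cdot 131 + 2 \left(-8\right) \left(3 + 18\right) = 15851 + 2 \left(-8\right) 21 = 15851 - 336 = 15515$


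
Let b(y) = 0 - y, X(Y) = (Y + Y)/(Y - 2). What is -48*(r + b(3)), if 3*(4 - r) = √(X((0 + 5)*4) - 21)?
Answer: -48 + 208*I/3 ≈ -48.0 + 69.333*I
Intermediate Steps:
X(Y) = 2*Y/(-2 + Y) (X(Y) = (2*Y)/(-2 + Y) = 2*Y/(-2 + Y))
b(y) = -y
r = 4 - 13*I/9 (r = 4 - √(2*((0 + 5)*4)/(-2 + (0 + 5)*4) - 21)/3 = 4 - √(2*(5*4)/(-2 + 5*4) - 21)/3 = 4 - √(2*20/(-2 + 20) - 21)/3 = 4 - √(2*20/18 - 21)/3 = 4 - √(2*20*(1/18) - 21)/3 = 4 - √(20/9 - 21)/3 = 4 - 13*I/9 ≈ 4.0 - 1.4444*I)
-48*(r + b(3)) = -48*((4 - 13*I/9) - 1*3) = -48*((4 - 13*I/9) - 3) = -48*(1 - 13*I/9) = -48 + 208*I/3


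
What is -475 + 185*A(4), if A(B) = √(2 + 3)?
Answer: -475 + 185*√5 ≈ -61.327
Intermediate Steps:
A(B) = √5
-475 + 185*A(4) = -475 + 185*√5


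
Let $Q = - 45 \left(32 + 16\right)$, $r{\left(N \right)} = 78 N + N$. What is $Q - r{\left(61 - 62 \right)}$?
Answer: $-2081$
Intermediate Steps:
$r{\left(N \right)} = 79 N$
$Q = -2160$ ($Q = \left(-45\right) 48 = -2160$)
$Q - r{\left(61 - 62 \right)} = -2160 - 79 \left(61 - 62\right) = -2160 - 79 \left(-1\right) = -2160 - -79 = -2160 + 79 = -2081$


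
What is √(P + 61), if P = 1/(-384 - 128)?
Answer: √62462/32 ≈ 7.8101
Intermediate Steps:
P = -1/512 (P = 1/(-512) = -1/512 ≈ -0.0019531)
√(P + 61) = √(-1/512 + 61) = √(31231/512) = √62462/32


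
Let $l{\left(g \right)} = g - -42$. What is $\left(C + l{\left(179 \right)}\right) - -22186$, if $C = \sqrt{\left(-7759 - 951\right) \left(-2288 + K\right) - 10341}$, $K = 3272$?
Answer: $22407 + i \sqrt{8580981} \approx 22407.0 + 2929.3 i$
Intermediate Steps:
$l{\left(g \right)} = 42 + g$ ($l{\left(g \right)} = g + 42 = 42 + g$)
$C = i \sqrt{8580981}$ ($C = \sqrt{\left(-7759 - 951\right) \left(-2288 + 3272\right) - 10341} = \sqrt{\left(-7759 - 951\right) 984 - 10341} = \sqrt{\left(-8710\right) 984 - 10341} = \sqrt{-8570640 - 10341} = \sqrt{-8580981} = i \sqrt{8580981} \approx 2929.3 i$)
$\left(C + l{\left(179 \right)}\right) - -22186 = \left(i \sqrt{8580981} + \left(42 + 179\right)\right) - -22186 = \left(i \sqrt{8580981} + 221\right) + 22186 = \left(221 + i \sqrt{8580981}\right) + 22186 = 22407 + i \sqrt{8580981}$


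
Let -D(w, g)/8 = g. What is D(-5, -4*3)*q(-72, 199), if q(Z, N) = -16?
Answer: -1536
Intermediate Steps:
D(w, g) = -8*g
D(-5, -4*3)*q(-72, 199) = -(-32)*3*(-16) = -8*(-12)*(-16) = 96*(-16) = -1536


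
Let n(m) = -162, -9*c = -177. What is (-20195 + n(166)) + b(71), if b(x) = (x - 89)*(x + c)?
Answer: -21989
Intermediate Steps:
c = 59/3 (c = -1/9*(-177) = 59/3 ≈ 19.667)
b(x) = (-89 + x)*(59/3 + x) (b(x) = (x - 89)*(x + 59/3) = (-89 + x)*(59/3 + x))
(-20195 + n(166)) + b(71) = (-20195 - 162) + (-5251/3 + 71**2 - 208/3*71) = -20357 + (-5251/3 + 5041 - 14768/3) = -20357 - 1632 = -21989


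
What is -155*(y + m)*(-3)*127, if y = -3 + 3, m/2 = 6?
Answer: 708660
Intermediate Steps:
m = 12 (m = 2*6 = 12)
y = 0
-155*(y + m)*(-3)*127 = -155*(0 + 12)*(-3)*127 = -1860*(-3)*127 = -155*(-36)*127 = 5580*127 = 708660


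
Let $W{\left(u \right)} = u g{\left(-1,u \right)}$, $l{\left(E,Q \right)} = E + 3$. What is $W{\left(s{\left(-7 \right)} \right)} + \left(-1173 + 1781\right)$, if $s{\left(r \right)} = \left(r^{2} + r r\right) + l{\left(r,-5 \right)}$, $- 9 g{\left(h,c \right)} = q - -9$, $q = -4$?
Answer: $\frac{5002}{9} \approx 555.78$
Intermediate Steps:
$g{\left(h,c \right)} = - \frac{5}{9}$ ($g{\left(h,c \right)} = - \frac{-4 - -9}{9} = - \frac{-4 + 9}{9} = \left(- \frac{1}{9}\right) 5 = - \frac{5}{9}$)
$l{\left(E,Q \right)} = 3 + E$
$s{\left(r \right)} = 3 + r + 2 r^{2}$ ($s{\left(r \right)} = \left(r^{2} + r r\right) + \left(3 + r\right) = \left(r^{2} + r^{2}\right) + \left(3 + r\right) = 2 r^{2} + \left(3 + r\right) = 3 + r + 2 r^{2}$)
$W{\left(u \right)} = - \frac{5 u}{9}$ ($W{\left(u \right)} = u \left(- \frac{5}{9}\right) = - \frac{5 u}{9}$)
$W{\left(s{\left(-7 \right)} \right)} + \left(-1173 + 1781\right) = - \frac{5 \left(3 - 7 + 2 \left(-7\right)^{2}\right)}{9} + \left(-1173 + 1781\right) = - \frac{5 \left(3 - 7 + 2 \cdot 49\right)}{9} + 608 = - \frac{5 \left(3 - 7 + 98\right)}{9} + 608 = \left(- \frac{5}{9}\right) 94 + 608 = - \frac{470}{9} + 608 = \frac{5002}{9}$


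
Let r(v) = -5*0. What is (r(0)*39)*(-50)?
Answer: 0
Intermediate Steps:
r(v) = 0
(r(0)*39)*(-50) = (0*39)*(-50) = 0*(-50) = 0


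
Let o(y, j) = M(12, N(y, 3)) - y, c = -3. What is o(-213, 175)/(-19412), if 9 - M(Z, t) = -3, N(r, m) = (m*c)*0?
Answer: -225/19412 ≈ -0.011591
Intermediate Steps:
N(r, m) = 0 (N(r, m) = (m*(-3))*0 = -3*m*0 = 0)
M(Z, t) = 12 (M(Z, t) = 9 - 1*(-3) = 9 + 3 = 12)
o(y, j) = 12 - y
o(-213, 175)/(-19412) = (12 - 1*(-213))/(-19412) = (12 + 213)*(-1/19412) = 225*(-1/19412) = -225/19412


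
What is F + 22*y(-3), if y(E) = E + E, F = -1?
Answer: -133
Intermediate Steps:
y(E) = 2*E
F + 22*y(-3) = -1 + 22*(2*(-3)) = -1 + 22*(-6) = -1 - 132 = -133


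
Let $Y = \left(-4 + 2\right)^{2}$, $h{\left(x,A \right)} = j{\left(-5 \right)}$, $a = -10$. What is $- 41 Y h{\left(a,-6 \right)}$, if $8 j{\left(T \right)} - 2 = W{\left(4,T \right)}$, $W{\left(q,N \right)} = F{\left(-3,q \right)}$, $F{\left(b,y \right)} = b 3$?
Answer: $\frac{287}{2} \approx 143.5$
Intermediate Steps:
$F{\left(b,y \right)} = 3 b$
$W{\left(q,N \right)} = -9$ ($W{\left(q,N \right)} = 3 \left(-3\right) = -9$)
$j{\left(T \right)} = - \frac{7}{8}$ ($j{\left(T \right)} = \frac{1}{4} + \frac{1}{8} \left(-9\right) = \frac{1}{4} - \frac{9}{8} = - \frac{7}{8}$)
$h{\left(x,A \right)} = - \frac{7}{8}$
$Y = 4$ ($Y = \left(-2\right)^{2} = 4$)
$- 41 Y h{\left(a,-6 \right)} = \left(-41\right) 4 \left(- \frac{7}{8}\right) = \left(-164\right) \left(- \frac{7}{8}\right) = \frac{287}{2}$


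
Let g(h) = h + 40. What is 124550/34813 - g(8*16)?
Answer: -5724034/34813 ≈ -164.42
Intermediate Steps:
g(h) = 40 + h
124550/34813 - g(8*16) = 124550/34813 - (40 + 8*16) = 124550*(1/34813) - (40 + 128) = 124550/34813 - 1*168 = 124550/34813 - 168 = -5724034/34813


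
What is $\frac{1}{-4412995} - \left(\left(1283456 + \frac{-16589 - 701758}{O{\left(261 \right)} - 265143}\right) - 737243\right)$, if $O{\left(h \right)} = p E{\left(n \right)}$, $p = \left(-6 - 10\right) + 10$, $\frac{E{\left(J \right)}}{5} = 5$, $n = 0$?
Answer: $- \frac{30451179316165453}{55749365835} \approx -5.4622 \cdot 10^{5}$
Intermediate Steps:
$E{\left(J \right)} = 25$ ($E{\left(J \right)} = 5 \cdot 5 = 25$)
$p = -6$ ($p = -16 + 10 = -6$)
$O{\left(h \right)} = -150$ ($O{\left(h \right)} = \left(-6\right) 25 = -150$)
$\frac{1}{-4412995} - \left(\left(1283456 + \frac{-16589 - 701758}{O{\left(261 \right)} - 265143}\right) - 737243\right) = \frac{1}{-4412995} - \left(\left(1283456 + \frac{-16589 - 701758}{-150 - 265143}\right) - 737243\right) = - \frac{1}{4412995} - \left(\left(1283456 - \frac{718347}{-265293}\right) - 737243\right) = - \frac{1}{4412995} - \left(\left(1283456 - - \frac{34207}{12633}\right) - 737243\right) = - \frac{1}{4412995} - \left(\left(1283456 + \frac{34207}{12633}\right) - 737243\right) = - \frac{1}{4412995} - \left(\frac{16213933855}{12633} - 737243\right) = - \frac{1}{4412995} - \frac{6900343036}{12633} = - \frac{30451179316165453}{55749365835}$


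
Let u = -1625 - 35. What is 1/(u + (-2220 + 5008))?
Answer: 1/1128 ≈ 0.00088653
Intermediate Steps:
u = -1660
1/(u + (-2220 + 5008)) = 1/(-1660 + (-2220 + 5008)) = 1/(-1660 + 2788) = 1/1128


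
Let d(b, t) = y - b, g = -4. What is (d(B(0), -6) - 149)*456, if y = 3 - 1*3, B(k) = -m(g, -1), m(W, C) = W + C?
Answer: -70224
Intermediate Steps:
m(W, C) = C + W
B(k) = 5 (B(k) = -(-1 - 4) = -1*(-5) = 5)
y = 0 (y = 3 - 3 = 0)
d(b, t) = -b (d(b, t) = 0 - b = -b)
(d(B(0), -6) - 149)*456 = (-1*5 - 149)*456 = (-5 - 149)*456 = -154*456 = -70224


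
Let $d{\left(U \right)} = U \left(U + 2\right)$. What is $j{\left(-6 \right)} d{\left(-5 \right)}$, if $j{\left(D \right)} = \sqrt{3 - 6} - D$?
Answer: $90 + 15 i \sqrt{3} \approx 90.0 + 25.981 i$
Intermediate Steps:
$d{\left(U \right)} = U \left(2 + U\right)$
$j{\left(D \right)} = - D + i \sqrt{3}$ ($j{\left(D \right)} = \sqrt{-3} - D = i \sqrt{3} - D = - D + i \sqrt{3}$)
$j{\left(-6 \right)} d{\left(-5 \right)} = \left(\left(-1\right) \left(-6\right) + i \sqrt{3}\right) \left(- 5 \left(2 - 5\right)\right) = \left(6 + i \sqrt{3}\right) \left(\left(-5\right) \left(-3\right)\right) = \left(6 + i \sqrt{3}\right) 15 = 90 + 15 i \sqrt{3}$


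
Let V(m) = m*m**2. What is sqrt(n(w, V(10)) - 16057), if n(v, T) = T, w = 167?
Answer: 3*I*sqrt(1673) ≈ 122.71*I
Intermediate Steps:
V(m) = m**3
sqrt(n(w, V(10)) - 16057) = sqrt(10**3 - 16057) = sqrt(1000 - 16057) = sqrt(-15057) = 3*I*sqrt(1673)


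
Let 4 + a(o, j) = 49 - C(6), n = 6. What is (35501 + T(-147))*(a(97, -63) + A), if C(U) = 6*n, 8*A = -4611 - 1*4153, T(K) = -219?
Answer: -38333893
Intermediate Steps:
A = -2191/2 (A = (-4611 - 1*4153)/8 = (-4611 - 4153)/8 = (⅛)*(-8764) = -2191/2 ≈ -1095.5)
C(U) = 36 (C(U) = 6*6 = 36)
a(o, j) = 9 (a(o, j) = -4 + (49 - 1*36) = -4 + (49 - 36) = -4 + 13 = 9)
(35501 + T(-147))*(a(97, -63) + A) = (35501 - 219)*(9 - 2191/2) = 35282*(-2173/2) = -38333893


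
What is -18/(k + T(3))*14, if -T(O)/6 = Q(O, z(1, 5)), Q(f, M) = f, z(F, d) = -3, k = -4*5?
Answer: 126/19 ≈ 6.6316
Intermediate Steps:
k = -20
T(O) = -6*O
-18/(k + T(3))*14 = -18/(-20 - 6*3)*14 = -18/(-20 - 18)*14 = -18/(-38)*14 = -18*(-1/38)*14 = (9/19)*14 = 126/19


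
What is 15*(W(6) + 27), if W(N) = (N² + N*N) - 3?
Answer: 1440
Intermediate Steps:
W(N) = -3 + 2*N² (W(N) = (N² + N²) - 3 = 2*N² - 3 = -3 + 2*N²)
15*(W(6) + 27) = 15*((-3 + 2*6²) + 27) = 15*((-3 + 2*36) + 27) = 15*((-3 + 72) + 27) = 15*(69 + 27) = 15*96 = 1440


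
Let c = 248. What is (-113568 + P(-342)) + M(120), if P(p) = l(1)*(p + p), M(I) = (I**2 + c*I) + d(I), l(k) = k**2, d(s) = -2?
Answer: -70094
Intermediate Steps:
M(I) = -2 + I**2 + 248*I (M(I) = (I**2 + 248*I) - 2 = -2 + I**2 + 248*I)
P(p) = 2*p (P(p) = 1**2*(p + p) = 1*(2*p) = 2*p)
(-113568 + P(-342)) + M(120) = (-113568 + 2*(-342)) + (-2 + 120**2 + 248*120) = (-113568 - 684) + (-2 + 14400 + 29760) = -114252 + 44158 = -70094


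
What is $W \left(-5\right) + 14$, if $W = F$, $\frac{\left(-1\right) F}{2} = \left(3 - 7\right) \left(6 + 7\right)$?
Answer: $-506$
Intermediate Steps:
$F = 104$ ($F = - 2 \left(3 - 7\right) \left(6 + 7\right) = - 2 \left(\left(-4\right) 13\right) = \left(-2\right) \left(-52\right) = 104$)
$W = 104$
$W \left(-5\right) + 14 = 104 \left(-5\right) + 14 = -520 + 14 = -506$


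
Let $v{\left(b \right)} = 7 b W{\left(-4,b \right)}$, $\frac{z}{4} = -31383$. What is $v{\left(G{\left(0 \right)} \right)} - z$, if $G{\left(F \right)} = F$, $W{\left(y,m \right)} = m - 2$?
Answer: $125532$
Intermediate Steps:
$z = -125532$ ($z = 4 \left(-31383\right) = -125532$)
$W{\left(y,m \right)} = -2 + m$ ($W{\left(y,m \right)} = m - 2 = -2 + m$)
$v{\left(b \right)} = 7 b \left(-2 + b\right)$
$v{\left(G{\left(0 \right)} \right)} - z = 7 \cdot 0 \left(-2 + 0\right) - -125532 = 7 \cdot 0 \left(-2\right) + 125532 = 0 + 125532 = 125532$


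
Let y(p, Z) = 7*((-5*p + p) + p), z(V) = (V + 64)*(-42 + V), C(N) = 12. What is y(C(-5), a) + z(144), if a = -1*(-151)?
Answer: 20964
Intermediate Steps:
a = 151
z(V) = (-42 + V)*(64 + V) (z(V) = (64 + V)*(-42 + V) = (-42 + V)*(64 + V))
y(p, Z) = -21*p (y(p, Z) = 7*(-4*p + p) = 7*(-3*p) = -21*p)
y(C(-5), a) + z(144) = -21*12 + (-2688 + 144**2 + 22*144) = -252 + (-2688 + 20736 + 3168) = -252 + 21216 = 20964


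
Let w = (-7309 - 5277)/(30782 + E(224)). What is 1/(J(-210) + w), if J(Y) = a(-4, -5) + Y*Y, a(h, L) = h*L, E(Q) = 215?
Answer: 30997/1367575054 ≈ 2.2666e-5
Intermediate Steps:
a(h, L) = L*h
J(Y) = 20 + Y² (J(Y) = -5*(-4) + Y*Y = 20 + Y²)
w = -12586/30997 (w = (-7309 - 5277)/(30782 + 215) = -12586/30997 ≈ -0.40604)
1/(J(-210) + w) = 1/((20 + (-210)²) - 12586/30997) = 1/((20 + 44100) - 12586/30997) = 1/(44120 - 12586/30997) = 1/(1367575054/30997) = 30997/1367575054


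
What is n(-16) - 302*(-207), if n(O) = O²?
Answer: 62770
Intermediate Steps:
n(-16) - 302*(-207) = (-16)² - 302*(-207) = 256 + 62514 = 62770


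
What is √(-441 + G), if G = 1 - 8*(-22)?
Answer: 2*I*√66 ≈ 16.248*I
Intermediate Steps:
G = 177 (G = 1 + 176 = 177)
√(-441 + G) = √(-441 + 177) = √(-264) = 2*I*√66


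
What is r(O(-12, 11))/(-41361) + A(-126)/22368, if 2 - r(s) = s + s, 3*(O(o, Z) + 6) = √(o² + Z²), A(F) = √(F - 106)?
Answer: -14/41361 + 2*√265/124083 + I*√58/11184 ≈ -7.6097e-5 + 0.00068095*I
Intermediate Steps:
A(F) = √(-106 + F)
O(o, Z) = -6 + √(Z² + o²)/3 (O(o, Z) = -6 + √(o² + Z²)/3 = -6 + √(Z² + o²)/3)
r(s) = 2 - 2*s (r(s) = 2 - (s + s) = 2 - 2*s)
r(O(-12, 11))/(-41361) + A(-126)/22368 = (2 - 2*(-6 + √(11² + (-12)²)/3))/(-41361) + √(-106 - 126)/22368 = (2 - 2*(-6 + √(121 + 144)/3))*(-1/41361) + √(-232)*(1/22368) = (2 - 2*(-6 + √265/3))*(-1/41361) + (2*I*√58)*(1/22368) = (2 + (12 - 2*√265/3))*(-1/41361) + I*√58/11184 = (14 - 2*√265/3)*(-1/41361) + I*√58/11184 = (-14/41361 + 2*√265/124083) + I*√58/11184 = -14/41361 + 2*√265/124083 + I*√58/11184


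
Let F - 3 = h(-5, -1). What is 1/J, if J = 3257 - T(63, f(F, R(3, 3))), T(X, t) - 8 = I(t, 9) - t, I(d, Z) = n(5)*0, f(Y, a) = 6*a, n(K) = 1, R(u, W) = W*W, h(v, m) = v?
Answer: 1/3303 ≈ 0.00030276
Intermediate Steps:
R(u, W) = W**2
F = -2 (F = 3 - 5 = -2)
I(d, Z) = 0 (I(d, Z) = 1*0 = 0)
T(X, t) = 8 - t (T(X, t) = 8 + (0 - t) = 8 - t)
J = 3303 (J = 3257 - (8 - 6*3**2) = 3257 - (8 - 6*9) = 3257 - (8 - 1*54) = 3257 - (8 - 54) = 3257 - 1*(-46) = 3257 + 46 = 3303)
1/J = 1/3303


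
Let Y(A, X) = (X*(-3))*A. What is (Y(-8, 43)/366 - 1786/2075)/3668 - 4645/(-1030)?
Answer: 7702937579/1707876475 ≈ 4.5102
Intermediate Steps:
Y(A, X) = -3*A*X (Y(A, X) = (-3*X)*A = -3*A*X)
(Y(-8, 43)/366 - 1786/2075)/3668 - 4645/(-1030) = (-3*(-8)*43/366 - 1786/2075)/3668 - 4645/(-1030) = (1032*(1/366) - 1786*1/2075)*(1/3668) - 4645*(-1/1030) = (172/61 - 1786/2075)*(1/3668) + 929/206 = (247954/126575)*(1/3668) + 929/206 = 17711/33162650 + 929/206 = 7702937579/1707876475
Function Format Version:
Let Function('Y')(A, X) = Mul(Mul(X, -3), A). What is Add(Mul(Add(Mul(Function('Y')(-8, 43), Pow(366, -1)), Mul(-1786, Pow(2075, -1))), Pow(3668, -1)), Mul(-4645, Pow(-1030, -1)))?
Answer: Rational(7702937579, 1707876475) ≈ 4.5102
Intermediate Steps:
Function('Y')(A, X) = Mul(-3, A, X) (Function('Y')(A, X) = Mul(Mul(-3, X), A) = Mul(-3, A, X))
Add(Mul(Add(Mul(Function('Y')(-8, 43), Pow(366, -1)), Mul(-1786, Pow(2075, -1))), Pow(3668, -1)), Mul(-4645, Pow(-1030, -1))) = Add(Mul(Add(Mul(Mul(-3, -8, 43), Pow(366, -1)), Mul(-1786, Pow(2075, -1))), Pow(3668, -1)), Mul(-4645, Pow(-1030, -1))) = Add(Mul(Add(Mul(1032, Rational(1, 366)), Mul(-1786, Rational(1, 2075))), Rational(1, 3668)), Mul(-4645, Rational(-1, 1030))) = Add(Mul(Add(Rational(172, 61), Rational(-1786, 2075)), Rational(1, 3668)), Rational(929, 206)) = Add(Mul(Rational(247954, 126575), Rational(1, 3668)), Rational(929, 206)) = Add(Rational(17711, 33162650), Rational(929, 206)) = Rational(7702937579, 1707876475)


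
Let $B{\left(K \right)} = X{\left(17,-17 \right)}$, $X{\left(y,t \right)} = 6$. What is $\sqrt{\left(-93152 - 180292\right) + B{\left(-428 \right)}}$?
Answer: $3 i \sqrt{30382} \approx 522.91 i$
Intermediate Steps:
$B{\left(K \right)} = 6$
$\sqrt{\left(-93152 - 180292\right) + B{\left(-428 \right)}} = \sqrt{\left(-93152 - 180292\right) + 6} = \sqrt{-273444 + 6} = \sqrt{-273438} = 3 i \sqrt{30382}$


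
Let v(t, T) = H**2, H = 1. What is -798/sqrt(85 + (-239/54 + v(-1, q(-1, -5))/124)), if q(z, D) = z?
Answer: -4788*sqrt(25090377)/269789 ≈ -88.896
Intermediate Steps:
v(t, T) = 1 (v(t, T) = 1**2 = 1)
-798/sqrt(85 + (-239/54 + v(-1, q(-1, -5))/124)) = -798/sqrt(85 + (-239/54 + 1/124)) = -798/sqrt(85 - 14791/3348) = -798*6*sqrt(25090377)/269789 = -4788*sqrt(25090377)/269789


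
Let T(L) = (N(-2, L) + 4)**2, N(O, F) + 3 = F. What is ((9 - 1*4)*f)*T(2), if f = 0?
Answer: 0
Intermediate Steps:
N(O, F) = -3 + F
T(L) = (1 + L)**2 (T(L) = ((-3 + L) + 4)**2 = (1 + L)**2)
((9 - 1*4)*f)*T(2) = ((9 - 1*4)*0)*(1 + 2)**2 = ((9 - 4)*0)*3**2 = (5*0)*9 = 0*9 = 0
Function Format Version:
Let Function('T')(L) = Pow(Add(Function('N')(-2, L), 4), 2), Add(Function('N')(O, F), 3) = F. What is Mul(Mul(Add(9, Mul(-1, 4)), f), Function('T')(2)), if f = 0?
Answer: 0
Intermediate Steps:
Function('N')(O, F) = Add(-3, F)
Function('T')(L) = Pow(Add(1, L), 2) (Function('T')(L) = Pow(Add(Add(-3, L), 4), 2) = Pow(Add(1, L), 2))
Mul(Mul(Add(9, Mul(-1, 4)), f), Function('T')(2)) = Mul(Mul(Add(9, Mul(-1, 4)), 0), Pow(Add(1, 2), 2)) = Mul(Mul(Add(9, -4), 0), Pow(3, 2)) = Mul(Mul(5, 0), 9) = Mul(0, 9) = 0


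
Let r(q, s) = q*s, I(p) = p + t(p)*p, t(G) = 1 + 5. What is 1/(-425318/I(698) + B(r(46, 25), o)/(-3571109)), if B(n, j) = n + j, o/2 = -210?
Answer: -8724219287/759430252221 ≈ -0.011488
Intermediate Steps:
t(G) = 6
o = -420 (o = 2*(-210) = -420)
I(p) = 7*p (I(p) = p + 6*p = 7*p)
B(n, j) = j + n
1/(-425318/I(698) + B(r(46, 25), o)/(-3571109)) = 1/(-425318/(7*698) + (-420 + 46*25)/(-3571109)) = 1/(-425318/4886 + (-420 + 1150)*(-1/3571109)) = 1/(-425318*1/4886 + 730*(-1/3571109)) = 1/(-212659/2443 - 730/3571109) = 1/(-759430252221/8724219287) = -8724219287/759430252221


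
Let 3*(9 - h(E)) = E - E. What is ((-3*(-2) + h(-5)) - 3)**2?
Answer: 144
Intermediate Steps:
h(E) = 9 (h(E) = 9 - (E - E)/3 = 9 - 1/3*0 = 9 + 0 = 9)
((-3*(-2) + h(-5)) - 3)**2 = ((-3*(-2) + 9) - 3)**2 = ((6 + 9) - 3)**2 = (15 - 3)**2 = 12**2 = 144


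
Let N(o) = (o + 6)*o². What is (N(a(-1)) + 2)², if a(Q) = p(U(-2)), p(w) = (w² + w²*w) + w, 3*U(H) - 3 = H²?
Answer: 47826541209225601/387420489 ≈ 1.2345e+8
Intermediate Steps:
U(H) = 1 + H²/3
p(w) = w + w² + w³ (p(w) = (w² + w³) + w = w + w² + w³)
a(Q) = 553/27 (a(Q) = (1 + (⅓)*(-2)²)*(1 + (1 + (⅓)*(-2)²) + (1 + (⅓)*(-2)²)²) = (1 + (⅓)*4)*(1 + (1 + (⅓)*4) + (1 + (⅓)*4)²) = (1 + 4/3)*(1 + (1 + 4/3) + (1 + 4/3)²) = 7*(1 + 7/3 + (7/3)²)/3 = 7*(1 + 7/3 + 49/9)/3 = (7/3)*(79/9) = 553/27)
N(o) = o²*(6 + o) (N(o) = (6 + o)*o² = o²*(6 + o))
(N(a(-1)) + 2)² = ((553/27)²*(6 + 553/27) + 2)² = ((305809/729)*(715/27) + 2)² = (218653435/19683 + 2)² = (218692801/19683)² = 47826541209225601/387420489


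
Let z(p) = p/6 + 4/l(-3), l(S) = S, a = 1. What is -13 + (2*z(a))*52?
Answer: -403/3 ≈ -134.33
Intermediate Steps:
z(p) = -4/3 + p/6 (z(p) = p/6 + 4/(-3) = p*(⅙) + 4*(-⅓) = p/6 - 4/3 = -4/3 + p/6)
-13 + (2*z(a))*52 = -13 + (2*(-4/3 + (⅙)*1))*52 = -13 + (2*(-4/3 + ⅙))*52 = -13 + (2*(-7/6))*52 = -13 - 7/3*52 = -13 - 364/3 = -403/3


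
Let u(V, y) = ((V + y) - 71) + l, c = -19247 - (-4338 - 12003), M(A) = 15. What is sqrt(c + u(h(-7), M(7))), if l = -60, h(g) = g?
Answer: I*sqrt(3029) ≈ 55.036*I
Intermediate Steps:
c = -2906 (c = -19247 - 1*(-16341) = -19247 + 16341 = -2906)
u(V, y) = -131 + V + y (u(V, y) = ((V + y) - 71) - 60 = (-71 + V + y) - 60 = -131 + V + y)
sqrt(c + u(h(-7), M(7))) = sqrt(-2906 + (-131 - 7 + 15)) = sqrt(-2906 - 123) = sqrt(-3029) = I*sqrt(3029)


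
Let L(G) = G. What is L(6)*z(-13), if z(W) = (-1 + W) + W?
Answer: -162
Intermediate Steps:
z(W) = -1 + 2*W
L(6)*z(-13) = 6*(-1 + 2*(-13)) = 6*(-1 - 26) = 6*(-27) = -162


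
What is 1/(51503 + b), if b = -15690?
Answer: 1/35813 ≈ 2.7923e-5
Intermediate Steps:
1/(51503 + b) = 1/(51503 - 15690) = 1/35813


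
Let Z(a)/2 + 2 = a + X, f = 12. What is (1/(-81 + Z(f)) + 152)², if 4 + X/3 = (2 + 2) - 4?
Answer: 166900561/7225 ≈ 23100.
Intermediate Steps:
X = -12 (X = -12 + 3*((2 + 2) - 4) = -12 + 3*(4 - 4) = -12 + 3*0 = -12 + 0 = -12)
Z(a) = -28 + 2*a (Z(a) = -4 + 2*(a - 12) = -4 + 2*(-12 + a) = -4 + (-24 + 2*a) = -28 + 2*a)
(1/(-81 + Z(f)) + 152)² = (1/(-81 + (-28 + 2*12)) + 152)² = (1/(-81 + (-28 + 24)) + 152)² = (1/(-81 - 4) + 152)² = (1/(-85) + 152)² = (-1/85 + 152)² = (12919/85)² = 166900561/7225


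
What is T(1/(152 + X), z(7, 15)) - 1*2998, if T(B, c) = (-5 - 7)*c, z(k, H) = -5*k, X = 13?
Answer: -2578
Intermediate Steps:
T(B, c) = -12*c
T(1/(152 + X), z(7, 15)) - 1*2998 = -(-60)*7 - 1*2998 = -12*(-35) - 2998 = 420 - 2998 = -2578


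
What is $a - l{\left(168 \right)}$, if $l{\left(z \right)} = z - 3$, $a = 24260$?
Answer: $24095$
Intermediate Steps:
$l{\left(z \right)} = -3 + z$
$a - l{\left(168 \right)} = 24260 - \left(-3 + 168\right) = 24260 - 165 = 24095$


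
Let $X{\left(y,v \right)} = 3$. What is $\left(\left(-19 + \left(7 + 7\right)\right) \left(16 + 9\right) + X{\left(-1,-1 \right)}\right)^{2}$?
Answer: $14884$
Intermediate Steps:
$\left(\left(-19 + \left(7 + 7\right)\right) \left(16 + 9\right) + X{\left(-1,-1 \right)}\right)^{2} = \left(\left(-19 + \left(7 + 7\right)\right) \left(16 + 9\right) + 3\right)^{2} = \left(\left(-19 + 14\right) 25 + 3\right)^{2} = \left(\left(-5\right) 25 + 3\right)^{2} = \left(-125 + 3\right)^{2} = \left(-122\right)^{2} = 14884$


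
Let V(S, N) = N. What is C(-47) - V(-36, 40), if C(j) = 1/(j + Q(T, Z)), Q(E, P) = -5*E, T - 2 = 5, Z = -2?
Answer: -3281/82 ≈ -40.012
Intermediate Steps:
T = 7 (T = 2 + 5 = 7)
C(j) = 1/(-35 + j) (C(j) = 1/(j - 5*7) = 1/(j - 35) = 1/(-35 + j))
C(-47) - V(-36, 40) = 1/(-35 - 47) - 1*40 = 1/(-82) - 40 = -1/82 - 40 = -3281/82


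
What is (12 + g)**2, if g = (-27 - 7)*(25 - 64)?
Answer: 1790244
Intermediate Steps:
g = 1326 (g = -34*(-39) = 1326)
(12 + g)**2 = (12 + 1326)**2 = 1338**2 = 1790244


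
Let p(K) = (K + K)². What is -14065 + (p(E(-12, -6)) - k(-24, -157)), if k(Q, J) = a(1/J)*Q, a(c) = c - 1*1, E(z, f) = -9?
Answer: -2161129/157 ≈ -13765.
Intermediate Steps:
p(K) = 4*K² (p(K) = (2*K)² = 4*K²)
a(c) = -1 + c (a(c) = c - 1 = -1 + c)
k(Q, J) = Q*(-1 + 1/J) (k(Q, J) = (-1 + 1/J)*Q = Q*(-1 + 1/J))
-14065 + (p(E(-12, -6)) - k(-24, -157)) = -14065 + (4*(-9)² - (-1*(-24) - 24/(-157))) = -14065 + (4*81 - (24 - 24*(-1/157))) = -14065 + (324 - (24 + 24/157)) = -14065 + (324 - 1*3792/157) = -14065 + (324 - 3792/157) = -14065 + 47076/157 = -2161129/157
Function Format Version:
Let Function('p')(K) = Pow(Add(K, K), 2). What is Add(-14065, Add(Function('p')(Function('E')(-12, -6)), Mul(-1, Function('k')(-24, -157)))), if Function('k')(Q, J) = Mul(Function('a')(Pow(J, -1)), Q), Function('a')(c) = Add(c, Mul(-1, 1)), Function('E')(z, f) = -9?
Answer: Rational(-2161129, 157) ≈ -13765.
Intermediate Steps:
Function('p')(K) = Mul(4, Pow(K, 2)) (Function('p')(K) = Pow(Mul(2, K), 2) = Mul(4, Pow(K, 2)))
Function('a')(c) = Add(-1, c) (Function('a')(c) = Add(c, -1) = Add(-1, c))
Function('k')(Q, J) = Mul(Q, Add(-1, Pow(J, -1))) (Function('k')(Q, J) = Mul(Add(-1, Pow(J, -1)), Q) = Mul(Q, Add(-1, Pow(J, -1))))
Add(-14065, Add(Function('p')(Function('E')(-12, -6)), Mul(-1, Function('k')(-24, -157)))) = Add(-14065, Add(Mul(4, Pow(-9, 2)), Mul(-1, Add(Mul(-1, -24), Mul(-24, Pow(-157, -1)))))) = Add(-14065, Add(Mul(4, 81), Mul(-1, Add(24, Mul(-24, Rational(-1, 157)))))) = Add(-14065, Add(324, Mul(-1, Add(24, Rational(24, 157))))) = Add(-14065, Add(324, Mul(-1, Rational(3792, 157)))) = Add(-14065, Add(324, Rational(-3792, 157))) = Add(-14065, Rational(47076, 157)) = Rational(-2161129, 157)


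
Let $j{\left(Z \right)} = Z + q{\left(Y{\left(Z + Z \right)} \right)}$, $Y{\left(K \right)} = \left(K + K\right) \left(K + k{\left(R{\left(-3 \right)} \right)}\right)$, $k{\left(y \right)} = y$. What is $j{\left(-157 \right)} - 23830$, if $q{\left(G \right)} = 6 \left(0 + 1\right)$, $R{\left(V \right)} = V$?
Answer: $-23981$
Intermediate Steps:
$Y{\left(K \right)} = 2 K \left(-3 + K\right)$ ($Y{\left(K \right)} = \left(K + K\right) \left(K - 3\right) = 2 K \left(-3 + K\right)$)
$q{\left(G \right)} = 6$ ($q{\left(G \right)} = 6 \cdot 1 = 6$)
$j{\left(Z \right)} = 6 + Z$ ($j{\left(Z \right)} = Z + 6 = 6 + Z$)
$j{\left(-157 \right)} - 23830 = \left(6 - 157\right) - 23830 = -151 - 23830 = -23981$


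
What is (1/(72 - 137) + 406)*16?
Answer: 422224/65 ≈ 6495.8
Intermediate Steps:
(1/(72 - 137) + 406)*16 = (1/(-65) + 406)*16 = (-1/65 + 406)*16 = (26389/65)*16 = 422224/65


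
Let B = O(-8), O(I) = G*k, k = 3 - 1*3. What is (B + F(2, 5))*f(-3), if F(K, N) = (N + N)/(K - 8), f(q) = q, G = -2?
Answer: 5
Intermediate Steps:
k = 0 (k = 3 - 3 = 0)
O(I) = 0 (O(I) = -2*0 = 0)
F(K, N) = 2*N/(-8 + K) (F(K, N) = (2*N)/(-8 + K) = 2*N/(-8 + K))
B = 0
(B + F(2, 5))*f(-3) = (0 + 2*5/(-8 + 2))*(-3) = (0 + 2*5/(-6))*(-3) = (0 + 2*5*(-⅙))*(-3) = (0 - 5/3)*(-3) = -5/3*(-3) = 5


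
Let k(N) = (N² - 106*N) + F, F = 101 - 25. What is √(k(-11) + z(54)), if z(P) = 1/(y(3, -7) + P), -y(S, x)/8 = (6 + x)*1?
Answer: √5239434/62 ≈ 36.919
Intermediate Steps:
y(S, x) = -48 - 8*x (y(S, x) = -8*(6 + x) = -48 - 8*x)
F = 76
k(N) = 76 + N² - 106*N (k(N) = (N² - 106*N) + 76 = 76 + N² - 106*N)
z(P) = 1/(8 + P) (z(P) = 1/((-48 - 8*(-7)) + P) = 1/((-48 + 56) + P) = 1/(8 + P))
√(k(-11) + z(54)) = √((76 + (-11)² - 106*(-11)) + 1/(8 + 54)) = √((76 + 121 + 1166) + 1/62) = √(1363 + 1/62) = √(84507/62) = √5239434/62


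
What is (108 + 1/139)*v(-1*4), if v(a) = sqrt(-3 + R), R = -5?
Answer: 30026*I*sqrt(2)/139 ≈ 305.49*I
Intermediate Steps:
v(a) = 2*I*sqrt(2) (v(a) = sqrt(-3 - 5) = sqrt(-8) = 2*I*sqrt(2))
(108 + 1/139)*v(-1*4) = (108 + 1/139)*(2*I*sqrt(2)) = 15013*(2*I*sqrt(2))/139 = 30026*I*sqrt(2)/139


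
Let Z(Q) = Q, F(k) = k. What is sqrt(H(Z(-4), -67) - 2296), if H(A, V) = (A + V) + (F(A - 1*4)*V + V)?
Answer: I*sqrt(1898) ≈ 43.566*I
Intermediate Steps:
H(A, V) = A + 2*V + V*(-4 + A) (H(A, V) = (A + V) + ((A - 1*4)*V + V) = (A + V) + ((A - 4)*V + V) = (A + V) + ((-4 + A)*V + V) = (A + V) + (V*(-4 + A) + V) = (A + V) + (V + V*(-4 + A)) = A + 2*V + V*(-4 + A))
sqrt(H(Z(-4), -67) - 2296) = sqrt((-4 - 2*(-67) - 4*(-67)) - 2296) = sqrt((-4 + 134 + 268) - 2296) = sqrt(398 - 2296) = sqrt(-1898) = I*sqrt(1898)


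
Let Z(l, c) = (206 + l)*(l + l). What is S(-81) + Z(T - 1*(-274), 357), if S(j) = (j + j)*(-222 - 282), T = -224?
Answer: 107248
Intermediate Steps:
Z(l, c) = 2*l*(206 + l) (Z(l, c) = (206 + l)*(2*l) = 2*l*(206 + l))
S(j) = -1008*j (S(j) = (2*j)*(-504) = -1008*j)
S(-81) + Z(T - 1*(-274), 357) = -1008*(-81) + 2*(-224 - 1*(-274))*(206 + (-224 - 1*(-274))) = 81648 + 2*(-224 + 274)*(206 + (-224 + 274)) = 81648 + 2*50*(206 + 50) = 81648 + 2*50*256 = 81648 + 25600 = 107248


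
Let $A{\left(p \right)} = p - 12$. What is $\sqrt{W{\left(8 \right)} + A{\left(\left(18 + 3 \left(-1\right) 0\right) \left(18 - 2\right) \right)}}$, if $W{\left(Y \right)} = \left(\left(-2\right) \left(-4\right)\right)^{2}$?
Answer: $2 \sqrt{85} \approx 18.439$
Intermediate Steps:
$W{\left(Y \right)} = 64$ ($W{\left(Y \right)} = 8^{2} = 64$)
$A{\left(p \right)} = -12 + p$
$\sqrt{W{\left(8 \right)} + A{\left(\left(18 + 3 \left(-1\right) 0\right) \left(18 - 2\right) \right)}} = \sqrt{64 - \left(12 - \left(18 + 3 \left(-1\right) 0\right) \left(18 - 2\right)\right)} = \sqrt{64 - \left(12 - \left(18 - 0\right) 16\right)} = \sqrt{64 - \left(12 - \left(18 + 0\right) 16\right)} = \sqrt{64 + \left(-12 + 18 \cdot 16\right)} = \sqrt{64 + \left(-12 + 288\right)} = \sqrt{64 + 276} = \sqrt{340} = 2 \sqrt{85}$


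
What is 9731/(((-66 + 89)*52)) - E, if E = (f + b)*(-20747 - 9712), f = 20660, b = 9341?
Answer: 1092905358695/1196 ≈ 9.1380e+8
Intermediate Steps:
E = -913800459 (E = (20660 + 9341)*(-20747 - 9712) = 30001*(-30459) = -913800459)
9731/(((-66 + 89)*52)) - E = 9731/(((-66 + 89)*52)) - 1*(-913800459) = 9731/((23*52)) + 913800459 = 9731/1196 + 913800459 = 1092905358695/1196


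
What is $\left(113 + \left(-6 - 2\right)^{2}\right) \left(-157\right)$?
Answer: $-27789$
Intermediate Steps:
$\left(113 + \left(-6 - 2\right)^{2}\right) \left(-157\right) = \left(113 + \left(-8\right)^{2}\right) \left(-157\right) = \left(113 + 64\right) \left(-157\right) = 177 \left(-157\right) = -27789$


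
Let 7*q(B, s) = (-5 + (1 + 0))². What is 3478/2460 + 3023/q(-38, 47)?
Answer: 13027927/9840 ≈ 1324.0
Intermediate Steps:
q(B, s) = 16/7 (q(B, s) = (-5 + (1 + 0))²/7 = (-5 + 1)²/7 = (⅐)*(-4)² = (⅐)*16 = 16/7)
3478/2460 + 3023/q(-38, 47) = 3478/2460 + 3023/(16/7) = 3478*(1/2460) + 3023*(7/16) = 1739/1230 + 21161/16 = 13027927/9840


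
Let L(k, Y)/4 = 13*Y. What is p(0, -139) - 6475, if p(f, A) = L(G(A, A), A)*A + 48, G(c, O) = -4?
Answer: 998265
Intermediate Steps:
L(k, Y) = 52*Y (L(k, Y) = 4*(13*Y) = 52*Y)
p(f, A) = 48 + 52*A² (p(f, A) = (52*A)*A + 48 = 52*A² + 48 = 48 + 52*A²)
p(0, -139) - 6475 = (48 + 52*(-139)²) - 6475 = (48 + 52*19321) - 6475 = (48 + 1004692) - 6475 = 1004740 - 6475 = 998265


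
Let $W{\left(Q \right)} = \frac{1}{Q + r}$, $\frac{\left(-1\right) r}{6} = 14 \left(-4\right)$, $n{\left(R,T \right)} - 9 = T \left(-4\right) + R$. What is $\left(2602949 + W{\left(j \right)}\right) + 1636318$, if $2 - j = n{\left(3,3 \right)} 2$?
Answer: $\frac{1432872247}{338} \approx 4.2393 \cdot 10^{6}$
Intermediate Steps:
$n{\left(R,T \right)} = 9 + R - 4 T$ ($n{\left(R,T \right)} = 9 + \left(T \left(-4\right) + R\right) = 9 + \left(- 4 T + R\right) = 9 + \left(R - 4 T\right) = 9 + R - 4 T$)
$j = 2$ ($j = 2 - \left(9 + 3 - 12\right) 2 = 2 - 0 \cdot 2 = 2 - 0 = 2 + 0 = 2$)
$r = 336$ ($r = - 6 \cdot 14 \left(-4\right) = \left(-6\right) \left(-56\right) = 336$)
$W{\left(Q \right)} = \frac{1}{336 + Q}$ ($W{\left(Q \right)} = \frac{1}{Q + 336} = \frac{1}{336 + Q}$)
$\left(2602949 + W{\left(j \right)}\right) + 1636318 = \left(2602949 + \frac{1}{336 + 2}\right) + 1636318 = \left(2602949 + \frac{1}{338}\right) + 1636318 = \frac{879796763}{338} + 1636318 = \frac{1432872247}{338}$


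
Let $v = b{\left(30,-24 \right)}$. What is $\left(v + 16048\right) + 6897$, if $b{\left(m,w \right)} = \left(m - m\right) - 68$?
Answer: $22877$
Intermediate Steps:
$b{\left(m,w \right)} = -68$ ($b{\left(m,w \right)} = 0 - 68 = -68$)
$v = -68$
$\left(v + 16048\right) + 6897 = \left(-68 + 16048\right) + 6897 = 15980 + 6897 = 22877$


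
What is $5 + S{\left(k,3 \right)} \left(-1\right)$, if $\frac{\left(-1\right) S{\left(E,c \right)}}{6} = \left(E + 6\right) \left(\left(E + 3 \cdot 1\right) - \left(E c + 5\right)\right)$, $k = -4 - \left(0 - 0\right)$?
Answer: $77$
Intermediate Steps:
$k = -4$ ($k = -4 - \left(0 + 0\right) = -4 - 0 = -4 + 0 = -4$)
$S{\left(E,c \right)} = - 6 \left(6 + E\right) \left(-2 + E - E c\right)$ ($S{\left(E,c \right)} = - 6 \left(E + 6\right) \left(\left(E + 3 \cdot 1\right) - \left(E c + 5\right)\right) = - 6 \left(6 + E\right) \left(\left(E + 3\right) - \left(5 + E c\right)\right) = - 6 \left(6 + E\right) \left(\left(3 + E\right) - \left(5 + E c\right)\right) = - 6 \left(6 + E\right) \left(-2 + E - E c\right)$)
$5 + S{\left(k,3 \right)} \left(-1\right) = 5 + \left(72 - -96 - 6 \left(-4\right)^{2} + 6 \cdot 3 \left(-4\right)^{2} + 36 \left(-4\right) 3\right) \left(-1\right) = 5 + \left(72 + 96 - 96 + 6 \cdot 3 \cdot 16 - 432\right) \left(-1\right) = 5 + \left(72 + 96 - 96 + 288 - 432\right) \left(-1\right) = 5 - -72 = 5 + 72 = 77$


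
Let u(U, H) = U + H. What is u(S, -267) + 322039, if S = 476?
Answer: 322248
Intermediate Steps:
u(U, H) = H + U
u(S, -267) + 322039 = (-267 + 476) + 322039 = 209 + 322039 = 322248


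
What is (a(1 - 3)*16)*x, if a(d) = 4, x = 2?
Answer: 128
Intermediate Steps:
(a(1 - 3)*16)*x = (4*16)*2 = 64*2 = 128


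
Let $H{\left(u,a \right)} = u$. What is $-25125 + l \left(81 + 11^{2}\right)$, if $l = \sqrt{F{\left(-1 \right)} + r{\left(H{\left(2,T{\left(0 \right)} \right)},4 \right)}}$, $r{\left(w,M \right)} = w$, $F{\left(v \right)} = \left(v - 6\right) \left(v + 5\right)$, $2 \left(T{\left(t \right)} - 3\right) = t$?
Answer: $-25125 + 202 i \sqrt{26} \approx -25125.0 + 1030.0 i$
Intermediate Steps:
$T{\left(t \right)} = 3 + \frac{t}{2}$
$F{\left(v \right)} = \left(-6 + v\right) \left(5 + v\right)$
$l = i \sqrt{26}$ ($l = \sqrt{\left(-30 + \left(-1\right)^{2} - -1\right) + 2} = \sqrt{\left(-30 + 1 + 1\right) + 2} = \sqrt{-28 + 2} = \sqrt{-26} = i \sqrt{26} \approx 5.099 i$)
$-25125 + l \left(81 + 11^{2}\right) = -25125 + i \sqrt{26} \left(81 + 11^{2}\right) = -25125 + i \sqrt{26} \left(81 + 121\right) = -25125 + i \sqrt{26} \cdot 202 = -25125 + 202 i \sqrt{26}$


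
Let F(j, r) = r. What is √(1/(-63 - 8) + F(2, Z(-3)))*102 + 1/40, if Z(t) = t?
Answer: 1/40 + 102*I*√15194/71 ≈ 0.025 + 177.08*I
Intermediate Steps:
√(1/(-63 - 8) + F(2, Z(-3)))*102 + 1/40 = √(1/(-63 - 8) - 3)*102 + 1/40 = √(1/(-71) - 3)*102 + 1/40 = √(-1/71 - 3)*102 + 1/40 = √(-214/71)*102 + 1/40 = (I*√15194/71)*102 + 1/40 = 102*I*√15194/71 + 1/40 = 1/40 + 102*I*√15194/71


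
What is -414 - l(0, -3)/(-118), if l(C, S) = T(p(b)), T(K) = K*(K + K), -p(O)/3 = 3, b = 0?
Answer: -24345/59 ≈ -412.63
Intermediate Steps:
p(O) = -9 (p(O) = -3*3 = -9)
T(K) = 2*K**2 (T(K) = K*(2*K) = 2*K**2)
l(C, S) = 162 (l(C, S) = 2*(-9)**2 = 2*81 = 162)
-414 - l(0, -3)/(-118) = -414 - 162/(-118) = -414 - 162*(-1)/118 = -414 - 1*(-81/59) = -414 + 81/59 = -24345/59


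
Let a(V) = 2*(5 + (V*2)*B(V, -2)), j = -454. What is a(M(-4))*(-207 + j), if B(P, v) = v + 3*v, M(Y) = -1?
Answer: -27762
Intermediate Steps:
B(P, v) = 4*v
a(V) = 10 - 32*V (a(V) = 2*(5 + (V*2)*(4*(-2))) = 2*(5 + (2*V)*(-8)) = 2*(5 - 16*V) = 10 - 32*V)
a(M(-4))*(-207 + j) = (10 - 32*(-1))*(-207 - 454) = (10 + 32)*(-661) = 42*(-661) = -27762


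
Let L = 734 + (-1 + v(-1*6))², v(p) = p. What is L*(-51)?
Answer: -39933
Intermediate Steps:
L = 783 (L = 734 + (-1 - 1*6)² = 734 + (-1 - 6)² = 734 + (-7)² = 734 + 49 = 783)
L*(-51) = 783*(-51) = -39933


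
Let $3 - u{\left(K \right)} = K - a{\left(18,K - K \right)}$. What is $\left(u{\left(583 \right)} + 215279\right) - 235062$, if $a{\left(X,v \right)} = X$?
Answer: $-20345$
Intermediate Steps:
$u{\left(K \right)} = 21 - K$ ($u{\left(K \right)} = 3 - \left(K - 18\right) = 3 - \left(-18 + K\right) = 21 - K$)
$\left(u{\left(583 \right)} + 215279\right) - 235062 = \left(\left(21 - 583\right) + 215279\right) - 235062 = \left(-562 + 215279\right) - 235062 = 214717 - 235062 = -20345$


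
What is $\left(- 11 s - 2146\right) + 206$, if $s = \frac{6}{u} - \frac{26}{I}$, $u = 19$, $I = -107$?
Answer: $- \frac{3956516}{2033} \approx -1946.1$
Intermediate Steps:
$s = \frac{1136}{2033}$ ($s = \frac{6}{19} - \frac{26}{-107} = 6 \cdot \frac{1}{19} - - \frac{26}{107} = \frac{6}{19} + \frac{26}{107} = \frac{1136}{2033} \approx 0.55878$)
$\left(- 11 s - 2146\right) + 206 = \left(\left(-11\right) \frac{1136}{2033} - 2146\right) + 206 = \left(- \frac{12496}{2033} - 2146\right) + 206 = - \frac{4375314}{2033} + 206 = - \frac{3956516}{2033}$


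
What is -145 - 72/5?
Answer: -797/5 ≈ -159.40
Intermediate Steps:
-145 - 72/5 = -797/5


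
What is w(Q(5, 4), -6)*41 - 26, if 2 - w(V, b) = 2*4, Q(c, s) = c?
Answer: -272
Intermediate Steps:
w(V, b) = -6 (w(V, b) = 2 - 2*4 = 2 - 1*8 = 2 - 8 = -6)
w(Q(5, 4), -6)*41 - 26 = -6*41 - 26 = -246 - 26 = -272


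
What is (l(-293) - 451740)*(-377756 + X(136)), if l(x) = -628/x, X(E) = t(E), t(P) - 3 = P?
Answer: 49981081005464/293 ≈ 1.7058e+11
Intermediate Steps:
t(P) = 3 + P
X(E) = 3 + E
(l(-293) - 451740)*(-377756 + X(136)) = (-628/(-293) - 451740)*(-377756 + (3 + 136)) = (-628*(-1/293) - 451740)*(-377756 + 139) = (628/293 - 451740)*(-377617) = -132359192/293*(-377617) = 49981081005464/293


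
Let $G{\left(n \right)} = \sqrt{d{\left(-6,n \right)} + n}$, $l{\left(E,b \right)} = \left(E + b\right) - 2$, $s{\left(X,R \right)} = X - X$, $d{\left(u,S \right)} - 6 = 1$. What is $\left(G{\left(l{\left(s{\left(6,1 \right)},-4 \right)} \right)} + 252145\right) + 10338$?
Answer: $262484$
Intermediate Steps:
$d{\left(u,S \right)} = 7$ ($d{\left(u,S \right)} = 6 + 1 = 7$)
$s{\left(X,R \right)} = 0$
$l{\left(E,b \right)} = -2 + E + b$
$G{\left(n \right)} = \sqrt{7 + n}$
$\left(G{\left(l{\left(s{\left(6,1 \right)},-4 \right)} \right)} + 252145\right) + 10338 = \left(\sqrt{7 - 6} + 252145\right) + 10338 = \left(\sqrt{1} + 252145\right) + 10338 = \left(1 + 252145\right) + 10338 = 252146 + 10338 = 262484$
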